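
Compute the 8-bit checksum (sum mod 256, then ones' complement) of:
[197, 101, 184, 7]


Sum = 489 mod 256 = 233
Complement = 22

22


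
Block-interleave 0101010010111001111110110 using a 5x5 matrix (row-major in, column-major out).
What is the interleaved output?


Matrix:
  01010
  10010
  11100
  11111
  10110
Read columns: 0111110110001111101100010

0111110110001111101100010


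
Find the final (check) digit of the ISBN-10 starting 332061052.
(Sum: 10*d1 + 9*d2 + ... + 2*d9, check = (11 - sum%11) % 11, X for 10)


Weighted sum: 133
133 mod 11 = 1

Check digit: X


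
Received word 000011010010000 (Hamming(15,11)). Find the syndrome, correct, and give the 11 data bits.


Syndrome = 0: no error detected

Data: 01100010000 (no errors)


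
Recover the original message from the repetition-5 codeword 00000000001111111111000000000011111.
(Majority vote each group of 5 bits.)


Groups: 00000, 00000, 11111, 11111, 00000, 00000, 11111
Majority votes: 0011001

0011001


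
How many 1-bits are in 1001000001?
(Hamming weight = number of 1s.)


Counting 1s in 1001000001

3


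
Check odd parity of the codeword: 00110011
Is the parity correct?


Number of 1s: 4

No, parity error (4 ones)


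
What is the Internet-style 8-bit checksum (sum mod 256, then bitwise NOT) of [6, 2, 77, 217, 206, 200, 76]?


Sum = 784 mod 256 = 16
Complement = 239

239


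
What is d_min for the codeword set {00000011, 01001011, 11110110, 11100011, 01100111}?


Comparing all pairs, minimum distance: 2
Can detect 1 errors, correct 0 errors

2


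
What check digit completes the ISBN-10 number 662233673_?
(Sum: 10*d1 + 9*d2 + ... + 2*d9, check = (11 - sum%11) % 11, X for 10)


Weighted sum: 228
228 mod 11 = 8

Check digit: 3


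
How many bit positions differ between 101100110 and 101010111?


XOR: 000110001
Count of 1s: 3

3


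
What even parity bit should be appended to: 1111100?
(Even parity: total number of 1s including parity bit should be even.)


Number of 1s in data: 5
Parity bit: 1

1


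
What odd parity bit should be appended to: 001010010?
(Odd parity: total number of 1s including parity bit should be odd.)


Number of 1s in data: 3
Parity bit: 0

0


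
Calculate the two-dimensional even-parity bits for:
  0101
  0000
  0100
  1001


Row parities: 0010
Column parities: 1000

Row P: 0010, Col P: 1000, Corner: 1


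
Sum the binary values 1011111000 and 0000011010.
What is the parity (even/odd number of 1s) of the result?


1011111000 = 760
0000011010 = 26
Sum = 786 = 1100010010
1s count = 4

even parity (4 ones in 1100010010)


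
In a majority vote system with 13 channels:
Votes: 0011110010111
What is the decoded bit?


Ones: 8 out of 13
Threshold: 7

1 (8/13 voted 1)


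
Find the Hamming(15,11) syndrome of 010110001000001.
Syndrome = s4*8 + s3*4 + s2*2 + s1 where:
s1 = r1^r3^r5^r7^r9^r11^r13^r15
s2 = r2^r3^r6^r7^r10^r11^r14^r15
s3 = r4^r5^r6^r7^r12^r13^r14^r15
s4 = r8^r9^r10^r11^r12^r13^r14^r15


s1=1, s2=0, s3=1, s4=0

Syndrome = 5 (error at position 5)


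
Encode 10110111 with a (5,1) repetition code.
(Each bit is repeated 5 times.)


Each bit -> 5 copies

1111100000111111111100000111111111111111


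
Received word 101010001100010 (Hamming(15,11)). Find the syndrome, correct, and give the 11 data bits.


Syndrome = 10: error at position 10

Data: 11001000010 (corrected bit 10)


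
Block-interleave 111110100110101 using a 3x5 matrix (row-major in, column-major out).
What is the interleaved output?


Matrix:
  11111
  01001
  10101
Read columns: 101110101100111

101110101100111


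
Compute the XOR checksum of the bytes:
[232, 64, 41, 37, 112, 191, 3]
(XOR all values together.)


XOR chain: 232 ^ 64 ^ 41 ^ 37 ^ 112 ^ 191 ^ 3 = 104

104


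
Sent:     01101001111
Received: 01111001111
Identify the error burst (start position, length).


XOR: 00010000000

Burst at position 3, length 1


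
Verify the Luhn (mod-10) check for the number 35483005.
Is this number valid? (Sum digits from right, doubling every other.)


Luhn sum = 38
38 mod 10 = 8

Invalid (Luhn sum mod 10 = 8)


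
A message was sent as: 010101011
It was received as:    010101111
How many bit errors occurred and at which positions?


XOR: 000000100

1 error(s) at position(s): 6


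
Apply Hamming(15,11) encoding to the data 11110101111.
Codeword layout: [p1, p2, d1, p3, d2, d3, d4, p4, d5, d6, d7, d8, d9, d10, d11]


Parity bits: p1=1, p2=0, p3=1, p4=1

101111110101111


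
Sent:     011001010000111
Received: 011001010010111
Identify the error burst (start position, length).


XOR: 000000000010000

Burst at position 10, length 1


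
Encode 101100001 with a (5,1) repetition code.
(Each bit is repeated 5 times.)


Each bit -> 5 copies

111110000011111111110000000000000000000011111


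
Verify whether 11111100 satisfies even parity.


Number of 1s: 6

Yes, parity is correct (6 ones)


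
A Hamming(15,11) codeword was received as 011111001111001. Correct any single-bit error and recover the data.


Syndrome = 13: error at position 13

Data: 11101111101 (corrected bit 13)


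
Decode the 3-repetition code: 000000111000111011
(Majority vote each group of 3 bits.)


Groups: 000, 000, 111, 000, 111, 011
Majority votes: 001011

001011


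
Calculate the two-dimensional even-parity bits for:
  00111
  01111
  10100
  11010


Row parities: 1001
Column parities: 00110

Row P: 1001, Col P: 00110, Corner: 0


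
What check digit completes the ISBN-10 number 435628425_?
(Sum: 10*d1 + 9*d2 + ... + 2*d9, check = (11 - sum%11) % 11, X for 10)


Weighted sum: 233
233 mod 11 = 2

Check digit: 9


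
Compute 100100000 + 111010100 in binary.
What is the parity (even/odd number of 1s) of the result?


100100000 = 288
111010100 = 468
Sum = 756 = 1011110100
1s count = 6

even parity (6 ones in 1011110100)


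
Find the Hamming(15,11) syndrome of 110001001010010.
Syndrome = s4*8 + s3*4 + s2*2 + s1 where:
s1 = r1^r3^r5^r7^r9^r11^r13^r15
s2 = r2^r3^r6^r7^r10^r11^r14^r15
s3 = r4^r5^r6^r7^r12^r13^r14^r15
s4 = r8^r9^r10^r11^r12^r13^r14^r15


s1=1, s2=0, s3=0, s4=1

Syndrome = 9 (error at position 9)


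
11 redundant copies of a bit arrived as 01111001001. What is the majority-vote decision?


Ones: 6 out of 11
Threshold: 6

1 (6/11 voted 1)


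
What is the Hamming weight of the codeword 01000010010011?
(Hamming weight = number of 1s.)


Counting 1s in 01000010010011

5


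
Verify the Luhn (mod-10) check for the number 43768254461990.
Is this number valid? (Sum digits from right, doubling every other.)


Luhn sum = 70
70 mod 10 = 0

Valid (Luhn sum mod 10 = 0)


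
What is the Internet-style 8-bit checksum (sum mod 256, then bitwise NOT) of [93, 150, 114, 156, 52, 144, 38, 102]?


Sum = 849 mod 256 = 81
Complement = 174

174


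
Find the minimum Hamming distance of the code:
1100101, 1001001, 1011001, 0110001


Comparing all pairs, minimum distance: 1
Can detect 0 errors, correct 0 errors

1


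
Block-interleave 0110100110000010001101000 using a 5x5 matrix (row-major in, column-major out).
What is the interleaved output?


Matrix:
  01101
  00110
  00001
  00011
  01000
Read columns: 0000010001110000101010110

0000010001110000101010110


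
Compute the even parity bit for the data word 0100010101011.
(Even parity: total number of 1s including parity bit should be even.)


Number of 1s in data: 6
Parity bit: 0

0


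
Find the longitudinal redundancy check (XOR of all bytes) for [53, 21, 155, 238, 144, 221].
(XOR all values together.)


XOR chain: 53 ^ 21 ^ 155 ^ 238 ^ 144 ^ 221 = 24

24


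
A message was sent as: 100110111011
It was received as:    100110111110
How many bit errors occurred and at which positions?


XOR: 000000000101

2 error(s) at position(s): 9, 11


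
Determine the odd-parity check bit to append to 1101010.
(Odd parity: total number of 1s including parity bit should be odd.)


Number of 1s in data: 4
Parity bit: 1

1


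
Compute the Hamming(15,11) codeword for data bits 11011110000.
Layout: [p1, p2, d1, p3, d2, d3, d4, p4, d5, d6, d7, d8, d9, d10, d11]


Parity bits: p1=1, p2=0, p3=0, p4=1

101010111110000


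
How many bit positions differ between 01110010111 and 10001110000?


XOR: 11111100111
Count of 1s: 9

9


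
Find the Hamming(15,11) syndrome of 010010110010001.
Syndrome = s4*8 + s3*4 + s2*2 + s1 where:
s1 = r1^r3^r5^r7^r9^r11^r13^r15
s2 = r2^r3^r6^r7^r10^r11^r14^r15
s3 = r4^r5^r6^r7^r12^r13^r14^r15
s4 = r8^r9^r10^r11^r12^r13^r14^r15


s1=0, s2=0, s3=1, s4=1

Syndrome = 12 (error at position 12)


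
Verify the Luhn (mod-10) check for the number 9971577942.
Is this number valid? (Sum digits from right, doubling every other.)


Luhn sum = 56
56 mod 10 = 6

Invalid (Luhn sum mod 10 = 6)


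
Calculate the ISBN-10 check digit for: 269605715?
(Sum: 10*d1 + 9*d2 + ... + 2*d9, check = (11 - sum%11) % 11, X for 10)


Weighted sum: 254
254 mod 11 = 1

Check digit: X


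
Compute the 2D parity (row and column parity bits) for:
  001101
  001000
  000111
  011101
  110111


Row parities: 11101
Column parities: 101000

Row P: 11101, Col P: 101000, Corner: 0


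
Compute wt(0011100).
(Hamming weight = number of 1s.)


Counting 1s in 0011100

3


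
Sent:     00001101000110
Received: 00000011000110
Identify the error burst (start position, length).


XOR: 00001110000000

Burst at position 4, length 3


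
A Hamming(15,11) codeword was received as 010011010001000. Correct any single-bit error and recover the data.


Syndrome = 5: error at position 5

Data: 00100001000 (corrected bit 5)


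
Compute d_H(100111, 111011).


XOR: 011100
Count of 1s: 3

3


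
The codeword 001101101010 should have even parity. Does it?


Number of 1s: 6

Yes, parity is correct (6 ones)


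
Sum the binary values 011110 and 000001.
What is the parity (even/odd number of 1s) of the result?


011110 = 30
000001 = 1
Sum = 31 = 11111
1s count = 5

odd parity (5 ones in 11111)


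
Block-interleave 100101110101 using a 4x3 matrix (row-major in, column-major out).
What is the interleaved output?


Matrix:
  100
  101
  110
  101
Read columns: 111100100101

111100100101


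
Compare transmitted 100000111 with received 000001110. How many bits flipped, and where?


XOR: 100001001

3 error(s) at position(s): 0, 5, 8


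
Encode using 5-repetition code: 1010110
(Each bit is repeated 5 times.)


Each bit -> 5 copies

11111000001111100000111111111100000


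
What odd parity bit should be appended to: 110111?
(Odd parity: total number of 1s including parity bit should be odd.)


Number of 1s in data: 5
Parity bit: 0

0


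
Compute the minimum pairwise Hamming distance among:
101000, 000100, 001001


Comparing all pairs, minimum distance: 2
Can detect 1 errors, correct 0 errors

2


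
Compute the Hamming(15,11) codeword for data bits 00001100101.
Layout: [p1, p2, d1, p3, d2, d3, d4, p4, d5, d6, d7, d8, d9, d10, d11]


Parity bits: p1=1, p2=0, p3=0, p4=0

100000001100101


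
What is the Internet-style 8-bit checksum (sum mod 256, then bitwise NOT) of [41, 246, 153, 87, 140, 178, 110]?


Sum = 955 mod 256 = 187
Complement = 68

68


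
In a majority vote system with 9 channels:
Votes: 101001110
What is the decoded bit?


Ones: 5 out of 9
Threshold: 5

1 (5/9 voted 1)


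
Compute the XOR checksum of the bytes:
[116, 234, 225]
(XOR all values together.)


XOR chain: 116 ^ 234 ^ 225 = 127

127


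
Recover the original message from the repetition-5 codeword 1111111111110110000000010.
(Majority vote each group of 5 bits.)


Groups: 11111, 11111, 11011, 00000, 00010
Majority votes: 11100

11100


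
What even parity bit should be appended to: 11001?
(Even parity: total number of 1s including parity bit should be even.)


Number of 1s in data: 3
Parity bit: 1

1


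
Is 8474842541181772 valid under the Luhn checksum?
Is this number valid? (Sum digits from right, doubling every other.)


Luhn sum = 75
75 mod 10 = 5

Invalid (Luhn sum mod 10 = 5)


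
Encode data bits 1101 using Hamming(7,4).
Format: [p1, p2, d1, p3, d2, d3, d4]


Parity bits: p1=1, p2=0, p3=0

1010101


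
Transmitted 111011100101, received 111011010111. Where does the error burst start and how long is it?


XOR: 000000110010

Burst at position 6, length 5


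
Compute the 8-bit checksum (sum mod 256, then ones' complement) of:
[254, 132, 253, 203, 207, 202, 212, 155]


Sum = 1618 mod 256 = 82
Complement = 173

173


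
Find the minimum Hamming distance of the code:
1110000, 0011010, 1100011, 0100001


Comparing all pairs, minimum distance: 2
Can detect 1 errors, correct 0 errors

2


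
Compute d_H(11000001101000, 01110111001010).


XOR: 10110110100010
Count of 1s: 7

7


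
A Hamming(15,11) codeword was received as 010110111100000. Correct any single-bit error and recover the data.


Syndrome = 15: error at position 15

Data: 01011100001 (corrected bit 15)


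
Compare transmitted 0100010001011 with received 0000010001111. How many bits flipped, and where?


XOR: 0100000000100

2 error(s) at position(s): 1, 10


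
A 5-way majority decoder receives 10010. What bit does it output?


Ones: 2 out of 5
Threshold: 3

0 (2/5 voted 1)


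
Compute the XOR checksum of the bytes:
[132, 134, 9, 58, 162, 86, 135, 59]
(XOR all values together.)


XOR chain: 132 ^ 134 ^ 9 ^ 58 ^ 162 ^ 86 ^ 135 ^ 59 = 121

121


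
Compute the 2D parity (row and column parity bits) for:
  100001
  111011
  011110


Row parities: 010
Column parities: 000100

Row P: 010, Col P: 000100, Corner: 1


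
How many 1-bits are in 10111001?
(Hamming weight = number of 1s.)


Counting 1s in 10111001

5


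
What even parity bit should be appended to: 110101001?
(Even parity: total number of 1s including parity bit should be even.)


Number of 1s in data: 5
Parity bit: 1

1


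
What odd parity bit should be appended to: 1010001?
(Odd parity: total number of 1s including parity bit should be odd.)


Number of 1s in data: 3
Parity bit: 0

0


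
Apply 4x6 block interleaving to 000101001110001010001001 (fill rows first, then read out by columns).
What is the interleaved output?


Matrix:
  000101
  001110
  001010
  001001
Read columns: 000000000111110001101001

000000000111110001101001


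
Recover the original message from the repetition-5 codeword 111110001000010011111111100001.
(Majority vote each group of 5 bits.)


Groups: 11111, 00010, 00010, 01111, 11111, 00001
Majority votes: 100110

100110


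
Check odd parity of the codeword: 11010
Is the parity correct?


Number of 1s: 3

Yes, parity is correct (3 ones)


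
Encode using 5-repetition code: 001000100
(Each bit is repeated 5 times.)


Each bit -> 5 copies

000000000011111000000000000000111110000000000


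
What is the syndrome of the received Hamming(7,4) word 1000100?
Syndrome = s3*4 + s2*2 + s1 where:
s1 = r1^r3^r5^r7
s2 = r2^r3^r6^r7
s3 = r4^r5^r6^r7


s1=0, s2=0, s3=1

Syndrome = 4 (error at position 4)


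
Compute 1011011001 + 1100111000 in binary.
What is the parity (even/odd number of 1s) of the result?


1011011001 = 729
1100111000 = 824
Sum = 1553 = 11000010001
1s count = 4

even parity (4 ones in 11000010001)


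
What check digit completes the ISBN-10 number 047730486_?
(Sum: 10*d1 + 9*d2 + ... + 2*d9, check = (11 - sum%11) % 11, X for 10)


Weighted sum: 211
211 mod 11 = 2

Check digit: 9


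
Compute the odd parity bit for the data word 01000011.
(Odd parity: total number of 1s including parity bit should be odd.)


Number of 1s in data: 3
Parity bit: 0

0


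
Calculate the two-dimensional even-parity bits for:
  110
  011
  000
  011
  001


Row parities: 00001
Column parities: 111

Row P: 00001, Col P: 111, Corner: 1


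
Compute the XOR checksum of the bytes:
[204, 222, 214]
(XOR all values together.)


XOR chain: 204 ^ 222 ^ 214 = 196

196


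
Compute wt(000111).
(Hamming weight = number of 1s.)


Counting 1s in 000111

3


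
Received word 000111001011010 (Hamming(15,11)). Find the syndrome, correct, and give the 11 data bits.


Syndrome = 7: error at position 7

Data: 01111011010 (corrected bit 7)


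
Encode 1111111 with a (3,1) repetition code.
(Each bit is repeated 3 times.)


Each bit -> 3 copies

111111111111111111111


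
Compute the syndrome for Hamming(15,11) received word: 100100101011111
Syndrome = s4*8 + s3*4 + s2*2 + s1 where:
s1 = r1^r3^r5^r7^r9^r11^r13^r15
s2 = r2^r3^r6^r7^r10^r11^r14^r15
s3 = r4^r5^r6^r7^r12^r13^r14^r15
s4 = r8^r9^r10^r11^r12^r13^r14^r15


s1=0, s2=0, s3=0, s4=0

Syndrome = 0 (no error)


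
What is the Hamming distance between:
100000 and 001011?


XOR: 101011
Count of 1s: 4

4


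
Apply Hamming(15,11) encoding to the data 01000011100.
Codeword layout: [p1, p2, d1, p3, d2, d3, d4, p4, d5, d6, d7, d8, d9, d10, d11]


Parity bits: p1=1, p2=1, p3=1, p4=1

110110010011100


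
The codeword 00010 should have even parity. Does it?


Number of 1s: 1

No, parity error (1 ones)


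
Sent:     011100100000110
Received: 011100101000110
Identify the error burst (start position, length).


XOR: 000000001000000

Burst at position 8, length 1


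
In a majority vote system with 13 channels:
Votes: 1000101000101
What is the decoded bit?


Ones: 5 out of 13
Threshold: 7

0 (5/13 voted 1)


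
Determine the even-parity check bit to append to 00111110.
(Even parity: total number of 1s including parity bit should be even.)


Number of 1s in data: 5
Parity bit: 1

1


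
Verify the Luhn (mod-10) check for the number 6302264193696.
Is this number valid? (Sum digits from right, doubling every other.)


Luhn sum = 63
63 mod 10 = 3

Invalid (Luhn sum mod 10 = 3)


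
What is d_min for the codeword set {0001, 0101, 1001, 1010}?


Comparing all pairs, minimum distance: 1
Can detect 0 errors, correct 0 errors

1


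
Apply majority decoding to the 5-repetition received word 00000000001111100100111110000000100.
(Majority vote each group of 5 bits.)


Groups: 00000, 00000, 11111, 00100, 11111, 00000, 00100
Majority votes: 0010100

0010100


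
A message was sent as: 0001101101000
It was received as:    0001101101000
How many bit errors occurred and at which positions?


XOR: 0000000000000

0 errors (received matches sent)


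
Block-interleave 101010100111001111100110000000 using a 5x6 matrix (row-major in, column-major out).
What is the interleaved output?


Matrix:
  101010
  100111
  001111
  100110
  000000
Read columns: 110100000010100011101111001100

110100000010100011101111001100


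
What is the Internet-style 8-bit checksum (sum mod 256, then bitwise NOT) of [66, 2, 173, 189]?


Sum = 430 mod 256 = 174
Complement = 81

81


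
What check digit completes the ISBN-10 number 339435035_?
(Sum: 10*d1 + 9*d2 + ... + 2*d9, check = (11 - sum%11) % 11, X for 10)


Weighted sum: 219
219 mod 11 = 10

Check digit: 1


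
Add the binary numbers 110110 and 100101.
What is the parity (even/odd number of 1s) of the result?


110110 = 54
100101 = 37
Sum = 91 = 1011011
1s count = 5

odd parity (5 ones in 1011011)


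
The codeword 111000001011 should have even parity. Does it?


Number of 1s: 6

Yes, parity is correct (6 ones)


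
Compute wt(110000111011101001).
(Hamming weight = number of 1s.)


Counting 1s in 110000111011101001

10


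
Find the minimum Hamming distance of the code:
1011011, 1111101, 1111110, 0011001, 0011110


Comparing all pairs, minimum distance: 2
Can detect 1 errors, correct 0 errors

2


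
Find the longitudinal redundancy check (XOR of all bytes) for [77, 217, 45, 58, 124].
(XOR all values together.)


XOR chain: 77 ^ 217 ^ 45 ^ 58 ^ 124 = 255

255


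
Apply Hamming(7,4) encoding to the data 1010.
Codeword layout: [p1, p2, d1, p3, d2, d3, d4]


Parity bits: p1=1, p2=0, p3=1

1011010


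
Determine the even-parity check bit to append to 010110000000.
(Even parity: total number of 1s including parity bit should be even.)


Number of 1s in data: 3
Parity bit: 1

1


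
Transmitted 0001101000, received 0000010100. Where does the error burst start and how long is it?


XOR: 0001111100

Burst at position 3, length 5


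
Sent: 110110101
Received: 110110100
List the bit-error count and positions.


XOR: 000000001

1 error(s) at position(s): 8


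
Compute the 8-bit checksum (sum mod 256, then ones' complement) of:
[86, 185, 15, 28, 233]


Sum = 547 mod 256 = 35
Complement = 220

220


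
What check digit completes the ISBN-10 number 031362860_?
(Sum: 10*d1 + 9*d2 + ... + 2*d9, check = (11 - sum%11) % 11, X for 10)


Weighted sum: 152
152 mod 11 = 9

Check digit: 2


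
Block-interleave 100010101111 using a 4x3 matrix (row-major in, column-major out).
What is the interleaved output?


Matrix:
  100
  010
  101
  111
Read columns: 101101010011

101101010011


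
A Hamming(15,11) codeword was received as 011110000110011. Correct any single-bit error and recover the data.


Syndrome = 0: no error detected

Data: 11000110011 (no errors)


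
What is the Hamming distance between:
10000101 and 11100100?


XOR: 01100001
Count of 1s: 3

3


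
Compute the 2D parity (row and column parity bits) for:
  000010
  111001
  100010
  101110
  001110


Row parities: 10001
Column parities: 111001

Row P: 10001, Col P: 111001, Corner: 0


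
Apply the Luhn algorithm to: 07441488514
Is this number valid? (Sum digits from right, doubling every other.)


Luhn sum = 52
52 mod 10 = 2

Invalid (Luhn sum mod 10 = 2)


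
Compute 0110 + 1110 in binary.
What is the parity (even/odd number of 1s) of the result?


0110 = 6
1110 = 14
Sum = 20 = 10100
1s count = 2

even parity (2 ones in 10100)


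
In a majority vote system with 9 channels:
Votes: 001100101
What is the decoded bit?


Ones: 4 out of 9
Threshold: 5

0 (4/9 voted 1)


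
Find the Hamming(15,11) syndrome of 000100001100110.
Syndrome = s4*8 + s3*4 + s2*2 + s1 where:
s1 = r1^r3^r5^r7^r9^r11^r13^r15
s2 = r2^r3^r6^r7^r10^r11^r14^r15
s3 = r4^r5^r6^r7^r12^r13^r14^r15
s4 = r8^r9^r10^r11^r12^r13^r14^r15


s1=0, s2=0, s3=1, s4=0

Syndrome = 4 (error at position 4)


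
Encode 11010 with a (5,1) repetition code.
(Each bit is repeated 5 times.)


Each bit -> 5 copies

1111111111000001111100000


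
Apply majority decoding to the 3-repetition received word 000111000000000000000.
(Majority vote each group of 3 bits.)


Groups: 000, 111, 000, 000, 000, 000, 000
Majority votes: 0100000

0100000


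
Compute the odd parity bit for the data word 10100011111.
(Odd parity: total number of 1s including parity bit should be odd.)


Number of 1s in data: 7
Parity bit: 0

0


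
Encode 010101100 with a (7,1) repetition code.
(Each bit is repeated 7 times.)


Each bit -> 7 copies

000000011111110000000111111100000001111111111111100000000000000


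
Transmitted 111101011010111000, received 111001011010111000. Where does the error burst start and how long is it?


XOR: 000100000000000000

Burst at position 3, length 1


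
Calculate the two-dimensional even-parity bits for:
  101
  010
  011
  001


Row parities: 0101
Column parities: 101

Row P: 0101, Col P: 101, Corner: 0


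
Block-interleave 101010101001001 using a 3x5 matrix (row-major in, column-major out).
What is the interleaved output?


Matrix:
  10101
  01010
  01001
Read columns: 100011100010101

100011100010101


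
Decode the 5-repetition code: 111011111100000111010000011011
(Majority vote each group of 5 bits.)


Groups: 11101, 11111, 00000, 11101, 00000, 11011
Majority votes: 110101

110101


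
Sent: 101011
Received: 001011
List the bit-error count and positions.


XOR: 100000

1 error(s) at position(s): 0


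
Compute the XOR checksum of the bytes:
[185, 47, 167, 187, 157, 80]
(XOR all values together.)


XOR chain: 185 ^ 47 ^ 167 ^ 187 ^ 157 ^ 80 = 71

71


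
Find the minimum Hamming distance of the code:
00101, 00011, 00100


Comparing all pairs, minimum distance: 1
Can detect 0 errors, correct 0 errors

1


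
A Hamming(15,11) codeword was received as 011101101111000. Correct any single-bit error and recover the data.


Syndrome = 0: no error detected

Data: 10111111000 (no errors)


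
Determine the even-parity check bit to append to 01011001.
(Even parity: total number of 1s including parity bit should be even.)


Number of 1s in data: 4
Parity bit: 0

0


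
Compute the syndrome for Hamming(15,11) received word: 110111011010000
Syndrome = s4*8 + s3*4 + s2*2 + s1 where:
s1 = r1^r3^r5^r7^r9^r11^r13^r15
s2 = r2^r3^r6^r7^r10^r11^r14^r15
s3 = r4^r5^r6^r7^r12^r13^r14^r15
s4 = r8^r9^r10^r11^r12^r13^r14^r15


s1=0, s2=1, s3=1, s4=1

Syndrome = 14 (error at position 14)


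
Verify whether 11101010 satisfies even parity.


Number of 1s: 5

No, parity error (5 ones)


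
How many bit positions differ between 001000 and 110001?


XOR: 111001
Count of 1s: 4

4


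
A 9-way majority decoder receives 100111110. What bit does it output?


Ones: 6 out of 9
Threshold: 5

1 (6/9 voted 1)


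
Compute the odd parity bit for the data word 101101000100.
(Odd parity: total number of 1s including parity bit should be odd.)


Number of 1s in data: 5
Parity bit: 0

0


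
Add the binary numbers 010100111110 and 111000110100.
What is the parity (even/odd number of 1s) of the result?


010100111110 = 1342
111000110100 = 3636
Sum = 4978 = 1001101110010
1s count = 7

odd parity (7 ones in 1001101110010)


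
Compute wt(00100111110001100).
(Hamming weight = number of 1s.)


Counting 1s in 00100111110001100

8


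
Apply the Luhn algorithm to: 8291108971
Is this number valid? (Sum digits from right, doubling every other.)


Luhn sum = 43
43 mod 10 = 3

Invalid (Luhn sum mod 10 = 3)


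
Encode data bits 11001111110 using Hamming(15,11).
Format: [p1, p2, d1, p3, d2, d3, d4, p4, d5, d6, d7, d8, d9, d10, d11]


Parity bits: p1=1, p2=0, p3=0, p4=0

101010001111110


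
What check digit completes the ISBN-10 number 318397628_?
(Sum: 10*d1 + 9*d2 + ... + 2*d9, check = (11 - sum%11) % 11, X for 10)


Weighted sum: 259
259 mod 11 = 6

Check digit: 5


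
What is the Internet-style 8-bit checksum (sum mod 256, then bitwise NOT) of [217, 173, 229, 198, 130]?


Sum = 947 mod 256 = 179
Complement = 76

76


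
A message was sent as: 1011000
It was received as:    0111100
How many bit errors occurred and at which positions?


XOR: 1100100

3 error(s) at position(s): 0, 1, 4


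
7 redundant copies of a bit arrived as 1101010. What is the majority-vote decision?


Ones: 4 out of 7
Threshold: 4

1 (4/7 voted 1)


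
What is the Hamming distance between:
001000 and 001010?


XOR: 000010
Count of 1s: 1

1


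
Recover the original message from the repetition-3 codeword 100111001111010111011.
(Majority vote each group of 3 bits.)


Groups: 100, 111, 001, 111, 010, 111, 011
Majority votes: 0101011

0101011


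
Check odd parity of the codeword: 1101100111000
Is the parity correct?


Number of 1s: 7

Yes, parity is correct (7 ones)


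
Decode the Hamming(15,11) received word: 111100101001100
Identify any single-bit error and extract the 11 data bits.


Syndrome = 11: error at position 11

Data: 10011011100 (corrected bit 11)


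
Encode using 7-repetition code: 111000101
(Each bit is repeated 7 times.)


Each bit -> 7 copies

111111111111111111111000000000000000000000111111100000001111111


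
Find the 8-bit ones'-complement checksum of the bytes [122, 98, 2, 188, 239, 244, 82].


Sum = 975 mod 256 = 207
Complement = 48

48


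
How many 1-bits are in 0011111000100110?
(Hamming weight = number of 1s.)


Counting 1s in 0011111000100110

8


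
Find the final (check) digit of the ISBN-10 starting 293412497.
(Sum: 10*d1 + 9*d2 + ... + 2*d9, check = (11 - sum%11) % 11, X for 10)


Weighted sum: 226
226 mod 11 = 6

Check digit: 5


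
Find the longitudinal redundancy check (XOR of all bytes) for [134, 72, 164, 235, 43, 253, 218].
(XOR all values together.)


XOR chain: 134 ^ 72 ^ 164 ^ 235 ^ 43 ^ 253 ^ 218 = 141

141


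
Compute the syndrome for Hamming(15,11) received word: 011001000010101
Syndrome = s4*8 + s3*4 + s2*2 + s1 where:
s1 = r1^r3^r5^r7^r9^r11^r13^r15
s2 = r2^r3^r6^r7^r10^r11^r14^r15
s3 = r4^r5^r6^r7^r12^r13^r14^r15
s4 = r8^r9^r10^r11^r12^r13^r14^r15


s1=0, s2=1, s3=1, s4=1

Syndrome = 14 (error at position 14)


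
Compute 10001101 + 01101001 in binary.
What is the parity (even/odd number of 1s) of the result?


10001101 = 141
01101001 = 105
Sum = 246 = 11110110
1s count = 6

even parity (6 ones in 11110110)


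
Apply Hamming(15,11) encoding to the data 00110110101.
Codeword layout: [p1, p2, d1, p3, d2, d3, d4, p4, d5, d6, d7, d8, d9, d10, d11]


Parity bits: p1=0, p2=1, p3=0, p4=0

010001100110101


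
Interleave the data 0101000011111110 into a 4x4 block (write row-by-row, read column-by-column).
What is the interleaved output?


Matrix:
  0101
  0000
  1111
  1110
Read columns: 0011101100111010

0011101100111010


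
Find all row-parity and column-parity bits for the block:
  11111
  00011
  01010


Row parities: 100
Column parities: 10110

Row P: 100, Col P: 10110, Corner: 1


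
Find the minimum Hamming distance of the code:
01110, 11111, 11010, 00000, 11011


Comparing all pairs, minimum distance: 1
Can detect 0 errors, correct 0 errors

1


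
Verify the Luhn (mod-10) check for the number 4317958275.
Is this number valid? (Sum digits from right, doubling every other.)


Luhn sum = 53
53 mod 10 = 3

Invalid (Luhn sum mod 10 = 3)


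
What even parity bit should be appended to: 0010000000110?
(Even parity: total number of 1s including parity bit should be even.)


Number of 1s in data: 3
Parity bit: 1

1


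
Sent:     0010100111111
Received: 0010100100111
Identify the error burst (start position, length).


XOR: 0000000011000

Burst at position 8, length 2


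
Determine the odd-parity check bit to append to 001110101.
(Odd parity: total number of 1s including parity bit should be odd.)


Number of 1s in data: 5
Parity bit: 0

0


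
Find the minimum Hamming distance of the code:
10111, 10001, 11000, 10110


Comparing all pairs, minimum distance: 1
Can detect 0 errors, correct 0 errors

1


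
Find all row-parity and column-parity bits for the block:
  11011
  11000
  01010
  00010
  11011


Row parities: 00010
Column parities: 10000

Row P: 00010, Col P: 10000, Corner: 1


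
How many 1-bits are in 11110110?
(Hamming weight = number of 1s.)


Counting 1s in 11110110

6


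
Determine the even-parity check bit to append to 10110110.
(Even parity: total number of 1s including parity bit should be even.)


Number of 1s in data: 5
Parity bit: 1

1


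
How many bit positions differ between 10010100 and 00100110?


XOR: 10110010
Count of 1s: 4

4


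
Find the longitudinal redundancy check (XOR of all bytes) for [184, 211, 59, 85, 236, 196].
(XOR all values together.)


XOR chain: 184 ^ 211 ^ 59 ^ 85 ^ 236 ^ 196 = 45

45


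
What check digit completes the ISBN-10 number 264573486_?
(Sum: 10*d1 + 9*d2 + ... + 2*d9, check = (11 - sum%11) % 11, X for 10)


Weighted sum: 250
250 mod 11 = 8

Check digit: 3


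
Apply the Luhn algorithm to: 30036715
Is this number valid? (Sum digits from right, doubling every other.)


Luhn sum = 26
26 mod 10 = 6

Invalid (Luhn sum mod 10 = 6)


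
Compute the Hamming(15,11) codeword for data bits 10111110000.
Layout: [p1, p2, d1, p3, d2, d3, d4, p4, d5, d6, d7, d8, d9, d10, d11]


Parity bits: p1=0, p2=1, p3=0, p4=1

011001111110000


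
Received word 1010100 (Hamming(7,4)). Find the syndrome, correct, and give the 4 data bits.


Syndrome = 7: error at position 7

Data: 1101 (corrected bit 7)


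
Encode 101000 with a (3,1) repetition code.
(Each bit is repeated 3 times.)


Each bit -> 3 copies

111000111000000000


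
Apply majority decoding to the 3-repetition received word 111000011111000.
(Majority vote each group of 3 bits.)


Groups: 111, 000, 011, 111, 000
Majority votes: 10110

10110


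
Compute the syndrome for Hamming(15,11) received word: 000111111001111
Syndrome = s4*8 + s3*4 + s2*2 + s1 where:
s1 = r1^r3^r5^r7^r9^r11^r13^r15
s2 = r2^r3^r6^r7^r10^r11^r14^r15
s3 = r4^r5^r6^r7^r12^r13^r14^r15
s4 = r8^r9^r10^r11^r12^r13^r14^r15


s1=1, s2=0, s3=0, s4=0

Syndrome = 1 (error at position 1)


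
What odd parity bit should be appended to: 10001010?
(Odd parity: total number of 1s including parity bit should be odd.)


Number of 1s in data: 3
Parity bit: 0

0


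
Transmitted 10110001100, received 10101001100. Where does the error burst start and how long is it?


XOR: 00011000000

Burst at position 3, length 2


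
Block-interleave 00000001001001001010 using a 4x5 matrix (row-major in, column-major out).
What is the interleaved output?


Matrix:
  00000
  00100
  10010
  01010
Read columns: 00100001010000110000

00100001010000110000


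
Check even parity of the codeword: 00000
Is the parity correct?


Number of 1s: 0

Yes, parity is correct (0 ones)


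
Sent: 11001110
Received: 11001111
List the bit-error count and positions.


XOR: 00000001

1 error(s) at position(s): 7


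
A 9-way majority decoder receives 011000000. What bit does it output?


Ones: 2 out of 9
Threshold: 5

0 (2/9 voted 1)


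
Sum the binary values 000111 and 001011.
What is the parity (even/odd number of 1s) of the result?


000111 = 7
001011 = 11
Sum = 18 = 10010
1s count = 2

even parity (2 ones in 10010)


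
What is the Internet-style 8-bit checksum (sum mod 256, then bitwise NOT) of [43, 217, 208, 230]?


Sum = 698 mod 256 = 186
Complement = 69

69


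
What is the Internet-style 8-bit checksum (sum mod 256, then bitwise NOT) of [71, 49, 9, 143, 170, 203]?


Sum = 645 mod 256 = 133
Complement = 122

122


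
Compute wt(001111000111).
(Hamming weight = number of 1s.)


Counting 1s in 001111000111

7


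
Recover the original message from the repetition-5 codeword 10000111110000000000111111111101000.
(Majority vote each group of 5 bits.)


Groups: 10000, 11111, 00000, 00000, 11111, 11111, 01000
Majority votes: 0100110

0100110


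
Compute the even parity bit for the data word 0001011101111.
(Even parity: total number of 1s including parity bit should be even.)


Number of 1s in data: 8
Parity bit: 0

0


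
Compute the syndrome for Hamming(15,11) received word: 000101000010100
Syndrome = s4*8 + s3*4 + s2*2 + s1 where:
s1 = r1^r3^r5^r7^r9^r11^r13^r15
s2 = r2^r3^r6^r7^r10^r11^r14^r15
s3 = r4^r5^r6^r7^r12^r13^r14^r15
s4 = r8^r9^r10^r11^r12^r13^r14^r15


s1=0, s2=0, s3=1, s4=0

Syndrome = 4 (error at position 4)


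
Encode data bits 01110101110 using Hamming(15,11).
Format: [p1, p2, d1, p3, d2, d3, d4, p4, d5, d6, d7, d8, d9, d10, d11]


Parity bits: p1=1, p2=0, p3=0, p4=0

100011100101110


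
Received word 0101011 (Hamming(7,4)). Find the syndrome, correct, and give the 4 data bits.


Syndrome = 7: error at position 7

Data: 0010 (corrected bit 7)


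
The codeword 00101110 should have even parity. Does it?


Number of 1s: 4

Yes, parity is correct (4 ones)


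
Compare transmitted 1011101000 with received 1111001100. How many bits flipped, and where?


XOR: 0100100100

3 error(s) at position(s): 1, 4, 7


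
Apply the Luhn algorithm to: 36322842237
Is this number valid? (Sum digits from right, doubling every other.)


Luhn sum = 45
45 mod 10 = 5

Invalid (Luhn sum mod 10 = 5)


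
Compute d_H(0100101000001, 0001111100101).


XOR: 0101010100100
Count of 1s: 5

5


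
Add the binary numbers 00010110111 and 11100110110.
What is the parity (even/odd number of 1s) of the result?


00010110111 = 183
11100110110 = 1846
Sum = 2029 = 11111101101
1s count = 9

odd parity (9 ones in 11111101101)


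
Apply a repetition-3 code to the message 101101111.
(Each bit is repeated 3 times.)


Each bit -> 3 copies

111000111111000111111111111


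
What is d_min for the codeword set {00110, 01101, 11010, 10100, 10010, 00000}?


Comparing all pairs, minimum distance: 1
Can detect 0 errors, correct 0 errors

1


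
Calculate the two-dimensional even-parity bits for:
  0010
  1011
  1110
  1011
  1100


Row parities: 11110
Column parities: 0000

Row P: 11110, Col P: 0000, Corner: 0


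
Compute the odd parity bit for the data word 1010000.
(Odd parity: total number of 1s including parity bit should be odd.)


Number of 1s in data: 2
Parity bit: 1

1


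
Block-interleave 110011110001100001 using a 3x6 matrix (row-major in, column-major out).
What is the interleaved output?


Matrix:
  110011
  110001
  100001
Read columns: 111110000000100111

111110000000100111


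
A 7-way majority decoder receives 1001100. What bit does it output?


Ones: 3 out of 7
Threshold: 4

0 (3/7 voted 1)


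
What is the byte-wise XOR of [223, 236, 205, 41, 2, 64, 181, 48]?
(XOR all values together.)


XOR chain: 223 ^ 236 ^ 205 ^ 41 ^ 2 ^ 64 ^ 181 ^ 48 = 16

16


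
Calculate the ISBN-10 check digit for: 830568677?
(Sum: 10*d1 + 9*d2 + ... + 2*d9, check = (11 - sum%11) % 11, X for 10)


Weighted sum: 277
277 mod 11 = 2

Check digit: 9


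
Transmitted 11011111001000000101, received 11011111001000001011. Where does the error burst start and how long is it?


XOR: 00000000000000001110

Burst at position 16, length 3


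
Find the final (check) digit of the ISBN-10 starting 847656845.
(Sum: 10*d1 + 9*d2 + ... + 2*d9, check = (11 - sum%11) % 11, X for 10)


Weighted sum: 328
328 mod 11 = 9

Check digit: 2


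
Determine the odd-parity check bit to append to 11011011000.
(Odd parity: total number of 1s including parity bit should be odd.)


Number of 1s in data: 6
Parity bit: 1

1


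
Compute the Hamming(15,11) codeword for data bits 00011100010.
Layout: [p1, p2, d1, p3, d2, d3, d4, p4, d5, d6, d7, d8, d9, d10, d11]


Parity bits: p1=0, p2=1, p3=0, p4=1

010000111100010


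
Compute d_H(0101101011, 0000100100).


XOR: 0101001111
Count of 1s: 6

6


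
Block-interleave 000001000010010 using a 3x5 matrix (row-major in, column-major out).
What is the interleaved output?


Matrix:
  00000
  10000
  10010
Read columns: 011000000001000

011000000001000


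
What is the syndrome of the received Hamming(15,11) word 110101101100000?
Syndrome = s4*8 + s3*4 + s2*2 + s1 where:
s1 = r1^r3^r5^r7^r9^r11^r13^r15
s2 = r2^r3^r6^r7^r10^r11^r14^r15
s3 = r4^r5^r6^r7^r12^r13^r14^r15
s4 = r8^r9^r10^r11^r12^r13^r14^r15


s1=1, s2=0, s3=1, s4=0

Syndrome = 5 (error at position 5)


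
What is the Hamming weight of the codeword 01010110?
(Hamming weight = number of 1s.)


Counting 1s in 01010110

4


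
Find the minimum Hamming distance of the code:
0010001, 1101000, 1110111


Comparing all pairs, minimum distance: 4
Can detect 3 errors, correct 1 errors

4


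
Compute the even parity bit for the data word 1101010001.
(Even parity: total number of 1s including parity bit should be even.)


Number of 1s in data: 5
Parity bit: 1

1
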